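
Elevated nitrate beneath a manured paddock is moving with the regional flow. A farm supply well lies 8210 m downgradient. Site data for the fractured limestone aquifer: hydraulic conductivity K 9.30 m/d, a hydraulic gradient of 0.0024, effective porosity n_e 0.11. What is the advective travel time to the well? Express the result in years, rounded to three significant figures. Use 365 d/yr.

Darcy flux q = K·i = 9.30 × 0.0024 = 0.02232 m/d
v = Ki/n = 9.30·0.0024/0.11 = 0.2029 m/d
t = L / v = 8210 / 0.2029 = 40460 d
   = 40460 / 365 = 111 yr

111 years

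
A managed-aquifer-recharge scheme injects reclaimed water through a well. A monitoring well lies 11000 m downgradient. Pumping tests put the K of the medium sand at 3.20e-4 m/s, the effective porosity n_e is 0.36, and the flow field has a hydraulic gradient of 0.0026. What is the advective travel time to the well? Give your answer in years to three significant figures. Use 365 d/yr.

151 years

K = 3.20e-4 m/s × 86400 s/d = 27.65 m/d
q = Ki = 27.65 × 0.0026 = 0.07188 m/d
v = Ki/n = 27.65·0.0026/0.36 = 0.1997 m/d
t = L / v = 11000 / 0.1997 = 55090 d
   = 55090 / 365 = 151 yr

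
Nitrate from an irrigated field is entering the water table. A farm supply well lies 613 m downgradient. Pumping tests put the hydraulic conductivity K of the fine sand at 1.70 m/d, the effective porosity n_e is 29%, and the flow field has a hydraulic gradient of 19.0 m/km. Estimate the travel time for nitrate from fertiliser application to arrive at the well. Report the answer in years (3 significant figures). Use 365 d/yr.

15.1 years

Darcy flux q = K·i = 1.70 × 0.019 = 0.03230 m/d
v = Ki/n = 1.70·0.019/0.29 = 0.1114 m/d
t = L / v = 613 / 0.1114 = 5504 d
   = 5504 / 365 = 15.1 yr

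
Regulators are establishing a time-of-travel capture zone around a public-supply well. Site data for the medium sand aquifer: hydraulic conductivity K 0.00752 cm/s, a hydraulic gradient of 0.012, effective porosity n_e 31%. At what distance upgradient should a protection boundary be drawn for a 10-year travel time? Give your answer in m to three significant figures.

918 m

K = 0.00752 cm/s × 864 = 6.497 m/d
q = Ki = 6.497 × 0.012 = 0.07797 m/d
Seepage velocity v = q / n = 0.07797 / 0.31 = 0.2515 m/d
T = 10 yr × 365 = 3650 d
L = v × T = 0.2515 × 3650 = 918.0 m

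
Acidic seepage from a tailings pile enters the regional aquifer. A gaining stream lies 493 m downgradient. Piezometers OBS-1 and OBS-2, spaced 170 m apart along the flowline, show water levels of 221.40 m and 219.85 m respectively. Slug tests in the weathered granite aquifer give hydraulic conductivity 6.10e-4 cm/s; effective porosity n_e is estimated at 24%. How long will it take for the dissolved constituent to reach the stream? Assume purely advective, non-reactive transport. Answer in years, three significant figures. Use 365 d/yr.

67.5 years

Hydraulic gradient i = (221.40 − 219.85) / 170 = 1.55 / 170 = 0.009118
K = 6.10e-4 cm/s × 864 = 0.5270 m/d
q = Ki = 0.5270 × 0.009118 = 0.004805 m/d
v = Ki/n = 0.5270·0.009118/0.24 = 0.02002 m/d
t = L / v = 493 / 0.02002 = 24620 d
   = 24620 / 365 = 67.5 yr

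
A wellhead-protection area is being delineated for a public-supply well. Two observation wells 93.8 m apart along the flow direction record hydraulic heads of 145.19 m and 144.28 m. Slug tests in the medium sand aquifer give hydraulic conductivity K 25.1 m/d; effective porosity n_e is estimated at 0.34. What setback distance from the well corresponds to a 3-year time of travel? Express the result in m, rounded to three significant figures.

Hydraulic gradient i = (145.19 − 144.28) / 93.8 = 0.91 / 93.8 = 0.009701
q = Ki = 25.1 × 0.009701 = 0.2435 m/d
Seepage velocity v = q / n = 0.2435 / 0.34 = 0.7162 m/d
T = 3 yr × 365 = 1095 d
L = v × T = 0.7162 × 1095 = 784.2 m

784 m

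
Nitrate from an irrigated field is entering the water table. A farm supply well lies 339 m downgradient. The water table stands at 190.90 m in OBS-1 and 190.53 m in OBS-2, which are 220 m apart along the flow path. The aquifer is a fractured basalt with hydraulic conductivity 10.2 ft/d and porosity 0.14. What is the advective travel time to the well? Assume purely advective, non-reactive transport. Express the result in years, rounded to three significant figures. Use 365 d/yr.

24.9 years

Hydraulic gradient i = (190.90 − 190.53) / 220 = 0.37 / 220 = 0.001682
K = 10.2 ft/d × 0.3048 = 3.109 m/d
Darcy flux q = K·i = 3.109 × 0.001682 = 0.005229 m/d
v_s = q/n_e = 0.005229/0.14 = 0.03735 m/d
t = L / v = 339 / 0.03735 = 9077 d
   = 9077 / 365 = 24.9 yr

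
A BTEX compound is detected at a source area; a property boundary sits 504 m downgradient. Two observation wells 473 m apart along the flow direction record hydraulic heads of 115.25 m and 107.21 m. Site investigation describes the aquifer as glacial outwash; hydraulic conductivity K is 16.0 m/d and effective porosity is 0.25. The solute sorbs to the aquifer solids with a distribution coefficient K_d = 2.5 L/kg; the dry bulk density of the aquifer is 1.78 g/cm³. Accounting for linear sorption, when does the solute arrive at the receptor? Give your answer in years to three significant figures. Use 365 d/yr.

Hydraulic gradient i = (115.25 − 107.21) / 473 = 8.04 / 473 = 0.01700
q = Ki = 16.0 × 0.01700 = 0.2720 m/d
Seepage velocity v = q / n = 0.2720 / 0.25 = 1.088 m/d
Retardation R = 1 + ρ_b·K_d/n = 1 + 1.78×2.5/0.25 = 18.80
Contaminant velocity v_c = v/R = 1.088/18.80 = 0.05787 m/d
t = L/v_c = 504/0.05787 = 8710 d
   = 8710/365 = 23.9 yr

23.9 years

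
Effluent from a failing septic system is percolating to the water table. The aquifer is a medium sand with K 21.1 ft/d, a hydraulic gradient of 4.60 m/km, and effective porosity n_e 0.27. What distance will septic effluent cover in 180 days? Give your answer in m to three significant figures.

19.7 m

K = 21.1 ft/d × 0.3048 = 6.431 m/d
Specific discharge q = 6.431 × 0.0046 = 0.02958 m/d
Seepage velocity v = q / n = 0.02958 / 0.27 = 0.1096 m/d
L = v × T = 0.1096 × 180 = 19.72 m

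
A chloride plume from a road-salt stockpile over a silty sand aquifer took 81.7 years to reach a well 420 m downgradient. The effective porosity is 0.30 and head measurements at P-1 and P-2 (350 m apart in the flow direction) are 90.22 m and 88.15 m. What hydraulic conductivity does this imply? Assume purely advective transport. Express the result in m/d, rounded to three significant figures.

Hydraulic gradient i = (90.22 − 88.15) / 350 = 2.07 / 350 = 0.005914
t = 81.7 years = 29820 d
v = L / t = 420 / 29820 = 0.01408 m/d
K = v · n / i = 0.01408 × 0.30 / 0.005914 = 0.714 m/d

0.714 m/d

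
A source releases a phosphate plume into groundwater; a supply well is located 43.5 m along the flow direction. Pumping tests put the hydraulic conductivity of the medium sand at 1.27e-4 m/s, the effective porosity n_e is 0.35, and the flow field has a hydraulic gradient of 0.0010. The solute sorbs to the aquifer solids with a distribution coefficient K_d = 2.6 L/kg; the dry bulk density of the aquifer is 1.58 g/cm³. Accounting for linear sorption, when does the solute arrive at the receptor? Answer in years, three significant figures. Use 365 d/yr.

K = 1.27e-4 m/s × 86400 s/d = 10.97 m/d
Darcy flux q = K·i = 10.97 × 0.0010 = 0.01097 m/d
Seepage velocity v = q / n = 0.01097 / 0.35 = 0.03135 m/d
Retardation R = 1 + ρ_b·K_d/n = 1 + 1.58×2.6/0.35 = 12.74
Contaminant velocity v_c = v/R = 0.03135/12.74 = 0.002461 m/d
t = L/v_c = 43.5/0.002461 = 17670 d
   = 17670/365 = 48.4 yr

48.4 years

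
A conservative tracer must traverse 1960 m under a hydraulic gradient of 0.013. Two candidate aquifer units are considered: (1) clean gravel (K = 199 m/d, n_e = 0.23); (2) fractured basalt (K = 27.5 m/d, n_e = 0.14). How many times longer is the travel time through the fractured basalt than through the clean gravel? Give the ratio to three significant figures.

4.40

Unit 1 (clean gravel): v = 199×0.013/0.23 = 11.25 m/d, t = 1960/11.25 = 174.3 d
Unit 2 (fractured basalt): v = 27.5×0.013/0.14 = 2.554 m/d, t = 1960/2.554 = 767.6 d
t(fractured basalt) / t(clean gravel) = 767.6/174.3 = 4.40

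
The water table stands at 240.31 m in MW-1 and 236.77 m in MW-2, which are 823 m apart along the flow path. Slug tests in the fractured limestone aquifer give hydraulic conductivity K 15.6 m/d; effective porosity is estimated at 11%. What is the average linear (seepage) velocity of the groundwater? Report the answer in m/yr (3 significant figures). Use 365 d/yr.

Hydraulic gradient i = (240.31 − 236.77) / 823 = 3.54 / 823 = 0.004301
Darcy flux q = K·i = 15.6 × 0.004301 = 0.06710 m/d
Seepage velocity v = q / n = 0.06710 / 0.11 = 0.6100 m/d
   = 0.6100 × 365 = 223 m/yr

223 m/yr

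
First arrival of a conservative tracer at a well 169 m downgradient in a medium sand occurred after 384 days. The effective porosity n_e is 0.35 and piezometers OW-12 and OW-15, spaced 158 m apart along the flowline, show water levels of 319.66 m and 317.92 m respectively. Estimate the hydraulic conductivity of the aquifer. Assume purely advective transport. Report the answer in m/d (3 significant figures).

Hydraulic gradient i = (319.66 − 317.92) / 158 = 1.74 / 158 = 0.01101
v = L / t = 169 / 384 = 0.4401 m/d
K = v · n / i = 0.4401 × 0.35 / 0.01101 = 14.0 m/d

14.0 m/d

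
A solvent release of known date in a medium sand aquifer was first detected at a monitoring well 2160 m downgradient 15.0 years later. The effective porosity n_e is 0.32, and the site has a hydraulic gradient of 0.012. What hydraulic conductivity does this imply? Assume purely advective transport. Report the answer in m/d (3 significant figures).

t = 15.0 years = 5475 d
v = L / t = 2160 / 5475 = 0.3945 m/d
K = v · n / i = 0.3945 × 0.32 / 0.012 = 10.5 m/d

10.5 m/d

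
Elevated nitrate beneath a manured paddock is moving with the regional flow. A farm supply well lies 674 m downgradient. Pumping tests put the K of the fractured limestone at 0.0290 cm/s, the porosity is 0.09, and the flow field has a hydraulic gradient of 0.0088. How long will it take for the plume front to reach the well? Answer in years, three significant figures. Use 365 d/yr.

0.754 years

K = 0.0290 cm/s × 864 = 25.06 m/d
Specific discharge q = 25.06 × 0.0088 = 0.2205 m/d
Average linear velocity = 0.2205 / 0.09 = 2.450 m/d
t = L / v = 674 / 2.450 = 275.1 d
   = 275.1 / 365 = 0.754 yr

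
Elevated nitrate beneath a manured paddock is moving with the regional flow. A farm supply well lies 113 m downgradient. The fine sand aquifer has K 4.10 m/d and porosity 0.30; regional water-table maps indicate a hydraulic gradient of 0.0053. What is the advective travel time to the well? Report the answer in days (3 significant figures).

1560 days

Darcy flux q = K·i = 4.10 × 0.0053 = 0.02173 m/d
Seepage velocity v = q / n = 0.02173 / 0.30 = 0.07243 m/d
t = L / v = 113 / 0.07243 = 1560 d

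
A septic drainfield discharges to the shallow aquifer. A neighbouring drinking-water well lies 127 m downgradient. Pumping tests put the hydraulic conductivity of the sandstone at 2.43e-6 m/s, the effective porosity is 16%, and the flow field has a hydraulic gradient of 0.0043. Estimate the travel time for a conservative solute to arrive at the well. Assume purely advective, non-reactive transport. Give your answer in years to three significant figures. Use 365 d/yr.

K = 2.43e-6 m/s × 86400 s/d = 0.2100 m/d
Specific discharge q = 0.2100 × 0.0043 = 9.028e-4 m/d
v_s = q/n_e = 9.028e-4/0.16 = 0.005642 m/d
t = L / v = 127 / 0.005642 = 22510 d
   = 22510 / 365 = 61.7 yr

61.7 years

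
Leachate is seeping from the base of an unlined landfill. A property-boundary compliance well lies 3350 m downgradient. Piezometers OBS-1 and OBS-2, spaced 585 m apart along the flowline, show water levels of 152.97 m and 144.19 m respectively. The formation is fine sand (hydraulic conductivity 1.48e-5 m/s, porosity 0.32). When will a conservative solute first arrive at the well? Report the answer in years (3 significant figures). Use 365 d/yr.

Hydraulic gradient i = (152.97 − 144.19) / 585 = 8.78 / 585 = 0.01501
K = 1.48e-5 m/s × 86400 s/d = 1.279 m/d
Darcy flux q = K·i = 1.279 × 0.01501 = 0.01919 m/d
v_s = q/n_e = 0.01919/0.32 = 0.05997 m/d
t = L / v = 3350 / 0.05997 = 55860 d
   = 55860 / 365 = 153 yr

153 years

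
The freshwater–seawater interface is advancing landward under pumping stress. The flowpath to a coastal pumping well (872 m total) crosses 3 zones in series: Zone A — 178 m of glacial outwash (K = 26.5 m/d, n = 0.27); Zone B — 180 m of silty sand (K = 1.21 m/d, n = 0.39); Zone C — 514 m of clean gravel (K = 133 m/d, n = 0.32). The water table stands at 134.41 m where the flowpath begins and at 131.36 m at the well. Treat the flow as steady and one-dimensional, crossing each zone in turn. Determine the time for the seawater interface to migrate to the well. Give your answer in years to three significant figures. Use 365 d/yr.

40.5 years

Total head drop ΔH = 134.41 − 131.36 = 3.05 m
Continuity: the same q passes through each zone, so ΔH = q·Σ(L_j/K_j) — the zones act as resistances in series.
Σ(L/K) = 178/26.5 + 180/1.21 + 514/133 = 6.717 + 148.8 + 3.865 = 159.3 d
q = ΔH / Σ(L/K) = 3.05 / 159.3 = 0.01914 m/d (same in every zone)
Zone A: v = q/n = 0.01914/0.27 = 0.07089 m/d → t_A = 178/0.07089 = 2511 d
Zone B: v = q/n = 0.01914/0.39 = 0.04908 m/d → t_B = 180/0.04908 = 3667 d
Zone C: v = q/n = 0.01914/0.32 = 0.05982 m/d → t_C = 514/0.05982 = 8593 d
Total t = 2511 + 3667 + 8593 = 14770 d
   = 14770 / 365 = 40.5 yr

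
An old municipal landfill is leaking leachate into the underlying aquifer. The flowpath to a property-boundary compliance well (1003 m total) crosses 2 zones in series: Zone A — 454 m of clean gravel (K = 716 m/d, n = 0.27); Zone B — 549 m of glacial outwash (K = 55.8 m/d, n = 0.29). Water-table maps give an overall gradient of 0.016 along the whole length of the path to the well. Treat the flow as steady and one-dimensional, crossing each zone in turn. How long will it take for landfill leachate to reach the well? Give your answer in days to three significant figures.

184 days

Continuity: the same q passes through each zone, so ΔH = q·Σ(L_j/K_j) — the zones act as resistances in series.
Σ(L/K) = 454/716 + 549/55.8 = 0.6341 + 9.839 = 10.47 d
K_eq = L_total / Σ(L/K) = 1003 / 10.47 = 95.77 m/d
q = K_eq · i = 95.77 × 0.016 = 1.532 m/d (same in every zone)
Zone A: v = q/n = 1.532/0.27 = 5.675 m/d → t_A = 454/5.675 = 79.99 d
Zone B: v = q/n = 1.532/0.29 = 5.284 m/d → t_B = 549/5.284 = 103.9 d
Total t = 79.99 + 103.9 = 183.9 d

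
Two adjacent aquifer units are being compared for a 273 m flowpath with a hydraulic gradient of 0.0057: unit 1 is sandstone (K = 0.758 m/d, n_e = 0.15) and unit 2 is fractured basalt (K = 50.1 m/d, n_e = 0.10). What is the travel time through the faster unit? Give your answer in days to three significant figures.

95.6 days

Unit 1 (sandstone): v = 0.758×0.0057/0.15 = 0.02880 m/d, t = 273/0.02880 = 9478 d
Unit 2 (fractured basalt): v = 50.1×0.0057/0.10 = 2.856 m/d, t = 273/2.856 = 95.60 d
Faster unit: t = 95.6 d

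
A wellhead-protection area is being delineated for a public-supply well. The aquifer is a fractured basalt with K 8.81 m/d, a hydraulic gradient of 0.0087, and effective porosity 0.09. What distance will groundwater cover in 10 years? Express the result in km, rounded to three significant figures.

Specific discharge q = 8.81 × 0.0087 = 0.07665 m/d
v = Ki/n = 8.81·0.0087/0.09 = 0.8516 m/d
T = 10 yr × 365 = 3650 d
L = v × T = 0.8516 × 3650 = 3108 m
   = 3.11 km

3.11 km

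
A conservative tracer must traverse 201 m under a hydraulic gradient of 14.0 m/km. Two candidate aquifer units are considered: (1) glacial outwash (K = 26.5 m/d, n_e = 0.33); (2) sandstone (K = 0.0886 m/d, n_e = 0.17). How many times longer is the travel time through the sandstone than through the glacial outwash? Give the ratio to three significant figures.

154

Unit 1 (glacial outwash): v = 26.5×0.014/0.33 = 1.124 m/d, t = 201/1.124 = 178.8 d
Unit 2 (sandstone): v = 0.0886×0.014/0.17 = 0.007296 m/d, t = 201/0.007296 = 27550 d
t(sandstone) / t(glacial outwash) = 27550/178.8 = 154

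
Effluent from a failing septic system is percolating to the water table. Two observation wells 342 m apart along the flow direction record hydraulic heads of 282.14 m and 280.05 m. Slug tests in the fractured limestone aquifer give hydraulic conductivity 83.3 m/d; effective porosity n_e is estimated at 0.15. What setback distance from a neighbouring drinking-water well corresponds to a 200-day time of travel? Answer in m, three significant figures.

Hydraulic gradient i = (282.14 − 280.05) / 342 = 2.09 / 342 = 0.006111
Darcy flux q = K·i = 83.3 × 0.006111 = 0.5091 m/d
Seepage velocity v = q / n = 0.5091 / 0.15 = 3.394 m/d
L = v × T = 3.394 × 200 = 678.7 m

679 m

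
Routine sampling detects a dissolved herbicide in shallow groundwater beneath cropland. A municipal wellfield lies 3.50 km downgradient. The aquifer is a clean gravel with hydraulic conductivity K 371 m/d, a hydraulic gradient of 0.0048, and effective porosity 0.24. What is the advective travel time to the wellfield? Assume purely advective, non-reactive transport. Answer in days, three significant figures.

Darcy flux q = K·i = 371 × 0.0048 = 1.781 m/d
v_s = q/n_e = 1.781/0.24 = 7.420 m/d
L = 3.50 km = 3500 m
t = L / v = 3500 / 7.420 = 471.7 d

472 days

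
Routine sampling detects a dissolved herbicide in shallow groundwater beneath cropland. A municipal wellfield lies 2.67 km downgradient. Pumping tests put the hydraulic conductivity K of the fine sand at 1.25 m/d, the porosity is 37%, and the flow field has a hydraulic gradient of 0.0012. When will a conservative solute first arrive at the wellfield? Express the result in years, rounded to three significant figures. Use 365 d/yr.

Darcy flux q = K·i = 1.25 × 0.0012 = 0.001500 m/d
Seepage velocity v = q / n = 0.001500 / 0.37 = 0.004054 m/d
L = 2.67 km = 2670 m
t = L / v = 2670 / 0.004054 = 658600 d
   = 658600 / 365 = 1800 yr

1800 years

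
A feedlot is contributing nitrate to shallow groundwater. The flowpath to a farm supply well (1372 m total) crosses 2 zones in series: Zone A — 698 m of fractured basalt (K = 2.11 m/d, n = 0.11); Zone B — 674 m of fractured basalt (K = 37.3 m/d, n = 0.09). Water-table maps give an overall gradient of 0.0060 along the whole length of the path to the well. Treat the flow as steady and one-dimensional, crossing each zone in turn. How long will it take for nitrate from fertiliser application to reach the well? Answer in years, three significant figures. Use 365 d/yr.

Continuity: the same q passes through each zone, so ΔH = q·Σ(L_j/K_j) — the zones act as resistances in series.
Σ(L/K) = 698/2.11 + 674/37.3 = 330.8 + 18.07 = 348.9 d
K_eq = L_total / Σ(L/K) = 1372 / 348.9 = 3.933 m/d
q = K_eq · i = 3.933 × 0.0060 = 0.02360 m/d (same in every zone)
Zone A: v = q/n = 0.02360/0.11 = 0.2145 m/d → t_A = 698/0.2145 = 3254 d
Zone B: v = q/n = 0.02360/0.09 = 0.2622 m/d → t_B = 674/0.2622 = 2571 d
Total t = 3254 + 2571 = 5825 d
   = 5825 / 365 = 16.0 yr

16.0 years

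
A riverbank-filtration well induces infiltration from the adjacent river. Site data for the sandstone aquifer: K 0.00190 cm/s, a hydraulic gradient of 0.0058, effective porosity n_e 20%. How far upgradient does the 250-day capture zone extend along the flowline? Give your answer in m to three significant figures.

11.9 m

K = 0.00190 cm/s × 864 = 1.642 m/d
q = Ki = 1.642 × 0.0058 = 0.009521 m/d
v = Ki/n = 1.642·0.0058/0.20 = 0.04761 m/d
L = v × T = 0.04761 × 250 = 11.90 m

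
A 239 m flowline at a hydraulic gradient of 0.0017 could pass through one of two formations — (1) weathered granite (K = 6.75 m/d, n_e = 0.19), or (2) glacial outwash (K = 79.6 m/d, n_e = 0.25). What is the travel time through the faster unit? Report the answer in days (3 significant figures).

442 days

Unit 1 (weathered granite): v = 6.75×0.0017/0.19 = 0.06039 m/d, t = 239/0.06039 = 3957 d
Unit 2 (glacial outwash): v = 79.6×0.0017/0.25 = 0.5413 m/d, t = 239/0.5413 = 441.5 d
Faster unit: t = 442 d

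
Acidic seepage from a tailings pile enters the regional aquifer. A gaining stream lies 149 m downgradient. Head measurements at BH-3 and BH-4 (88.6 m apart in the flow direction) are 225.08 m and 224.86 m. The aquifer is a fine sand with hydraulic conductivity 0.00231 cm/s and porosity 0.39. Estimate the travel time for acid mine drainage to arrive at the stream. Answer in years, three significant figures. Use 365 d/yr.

Hydraulic gradient i = (225.08 − 224.86) / 88.6 = 0.22 / 88.6 = 0.002483
K = 0.00231 cm/s × 864 = 1.996 m/d
Darcy flux q = K·i = 1.996 × 0.002483 = 0.004956 m/d
Seepage velocity v = q / n = 0.004956 / 0.39 = 0.01271 m/d
t = L / v = 149 / 0.01271 = 11730 d
   = 11730 / 365 = 32.1 yr

32.1 years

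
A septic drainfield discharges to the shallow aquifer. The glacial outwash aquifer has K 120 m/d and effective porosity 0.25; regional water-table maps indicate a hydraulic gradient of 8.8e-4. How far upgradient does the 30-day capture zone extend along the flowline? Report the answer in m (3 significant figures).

12.7 m

q = Ki = 120 × 8.8e-4 = 0.1056 m/d
v_s = q/n_e = 0.1056/0.25 = 0.4224 m/d
L = v × T = 0.4224 × 30 = 12.67 m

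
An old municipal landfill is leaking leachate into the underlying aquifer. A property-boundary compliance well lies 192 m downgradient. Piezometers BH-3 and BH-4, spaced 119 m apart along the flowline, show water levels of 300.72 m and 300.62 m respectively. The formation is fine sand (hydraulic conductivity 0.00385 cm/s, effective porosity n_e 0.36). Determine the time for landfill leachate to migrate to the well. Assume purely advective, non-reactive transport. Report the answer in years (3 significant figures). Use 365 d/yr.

Hydraulic gradient i = (300.72 − 300.62) / 119 = 0.10 / 119 = 8.403e-4
K = 0.00385 cm/s × 864 = 3.326 m/d
Specific discharge q = 3.326 × 8.403e-4 = 0.002795 m/d
v = Ki/n = 3.326·8.403e-4/0.36 = 0.007765 m/d
t = L / v = 192 / 0.007765 = 24730 d
   = 24730 / 365 = 67.7 yr

67.7 years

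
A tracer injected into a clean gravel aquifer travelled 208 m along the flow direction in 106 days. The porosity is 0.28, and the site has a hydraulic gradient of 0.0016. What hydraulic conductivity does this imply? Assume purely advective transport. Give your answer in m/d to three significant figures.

v = L / t = 208 / 106 = 1.962 m/d
K = v · n / i = 1.962 × 0.28 / 0.0016 = 343 m/d

343 m/d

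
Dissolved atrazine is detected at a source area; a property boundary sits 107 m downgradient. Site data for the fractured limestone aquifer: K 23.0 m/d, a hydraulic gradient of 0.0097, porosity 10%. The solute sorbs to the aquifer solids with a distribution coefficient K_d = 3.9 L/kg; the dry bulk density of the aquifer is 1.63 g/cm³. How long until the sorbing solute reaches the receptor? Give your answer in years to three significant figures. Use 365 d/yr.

Darcy flux q = K·i = 23.0 × 0.0097 = 0.2231 m/d
Seepage velocity v = q / n = 0.2231 / 0.10 = 2.231 m/d
Retardation R = 1 + ρ_b·K_d/n = 1 + 1.63×3.9/0.10 = 64.57
Contaminant velocity v_c = v/R = 2.231/64.57 = 0.03455 m/d
t = L/v_c = 107/0.03455 = 3097 d
   = 3097/365 = 8.48 yr

8.48 years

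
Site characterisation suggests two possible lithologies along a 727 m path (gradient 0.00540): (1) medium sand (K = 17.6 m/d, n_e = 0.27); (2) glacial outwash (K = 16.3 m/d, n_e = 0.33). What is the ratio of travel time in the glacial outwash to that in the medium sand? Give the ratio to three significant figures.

1.32

Unit 1 (medium sand): v = 17.6×0.0054/0.27 = 0.3520 m/d, t = 727/0.3520 = 2065 d
Unit 2 (glacial outwash): v = 16.3×0.0054/0.33 = 0.2667 m/d, t = 727/0.2667 = 2726 d
t(glacial outwash) / t(medium sand) = 2726/2065 = 1.32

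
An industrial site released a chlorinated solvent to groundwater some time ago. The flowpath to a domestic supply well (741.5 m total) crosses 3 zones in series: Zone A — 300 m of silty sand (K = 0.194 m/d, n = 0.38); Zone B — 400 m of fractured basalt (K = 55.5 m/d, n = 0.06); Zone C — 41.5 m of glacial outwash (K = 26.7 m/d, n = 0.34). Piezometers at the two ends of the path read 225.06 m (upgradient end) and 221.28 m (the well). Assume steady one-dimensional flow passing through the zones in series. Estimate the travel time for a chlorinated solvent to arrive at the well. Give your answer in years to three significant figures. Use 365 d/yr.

171 years

Total head drop ΔH = 225.06 − 221.28 = 3.78 m
Steady 1-D flow in series ⇒ the Darcy flux q is identical in every zone and the zone head losses add (resistances L/K in series).
Σ(L/K) = 300/0.194 + 400/55.5 + 41.5/26.7 = 1546 + 7.207 + 1.554 = 1555 d
q = ΔH / Σ(L/K) = 3.78 / 1555 = 0.002431 m/d (same in every zone)
Zone A: v = q/n = 0.002431/0.38 = 0.006396 m/d → t_A = 300/0.006396 = 46900 d
Zone B: v = q/n = 0.002431/0.06 = 0.04051 m/d → t_B = 400/0.04051 = 9874 d
Zone C: v = q/n = 0.002431/0.34 = 0.007149 m/d → t_C = 41.5/0.007149 = 5805 d
Total t = 46900 + 9874 + 5805 = 62580 d
   = 62580 / 365 = 171 yr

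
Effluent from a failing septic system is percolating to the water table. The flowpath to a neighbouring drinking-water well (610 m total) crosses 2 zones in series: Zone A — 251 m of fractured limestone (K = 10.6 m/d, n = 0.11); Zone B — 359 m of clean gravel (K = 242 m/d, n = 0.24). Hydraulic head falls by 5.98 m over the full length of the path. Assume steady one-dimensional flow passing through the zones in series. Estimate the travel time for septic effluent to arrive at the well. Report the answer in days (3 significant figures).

479 days

Continuity: the same q passes through each zone, so ΔH = q·Σ(L_j/K_j) — the zones act as resistances in series.
Σ(L/K) = 251/10.6 + 359/242 = 23.68 + 1.483 = 25.16 d
q = ΔH / Σ(L/K) = 5.98 / 25.16 = 0.2377 m/d (same in every zone)
Zone A: v = q/n = 0.2377/0.11 = 2.160 m/d → t_A = 251/2.160 = 116.2 d
Zone B: v = q/n = 0.2377/0.24 = 0.9902 m/d → t_B = 359/0.9902 = 362.5 d
Total t = 116.2 + 362.5 = 478.7 d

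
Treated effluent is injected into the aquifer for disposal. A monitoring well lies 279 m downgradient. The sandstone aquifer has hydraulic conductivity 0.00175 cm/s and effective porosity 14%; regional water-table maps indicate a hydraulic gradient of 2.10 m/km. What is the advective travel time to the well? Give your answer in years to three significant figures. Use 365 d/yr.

K = 0.00175 cm/s × 864 = 1.512 m/d
q = Ki = 1.512 × 0.0021 = 0.003175 m/d
v_s = q/n_e = 0.003175/0.14 = 0.02268 m/d
t = L / v = 279 / 0.02268 = 12300 d
   = 12300 / 365 = 33.7 yr

33.7 years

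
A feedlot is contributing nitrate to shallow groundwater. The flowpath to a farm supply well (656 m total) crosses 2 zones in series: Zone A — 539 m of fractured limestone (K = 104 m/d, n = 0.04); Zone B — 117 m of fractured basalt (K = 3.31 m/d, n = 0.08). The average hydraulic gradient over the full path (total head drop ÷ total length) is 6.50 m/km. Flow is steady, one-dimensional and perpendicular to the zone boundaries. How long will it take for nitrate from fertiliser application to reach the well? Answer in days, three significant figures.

For zones in series the flux q is common to all zones; the equivalent conductivity is the harmonic (thickness-weighted) mean, K_eq = L_total / Σ(L_j/K_j).
Σ(L/K) = 539/104 + 117/3.31 = 5.183 + 35.35 = 40.53 d
K_eq = L_total / Σ(L/K) = 656 / 40.53 = 16.19 m/d
q = K_eq · i = 16.19 × 0.0065 = 0.1052 m/d (same in every zone)
Zone A: v = q/n = 0.1052/0.04 = 2.630 m/d → t_A = 539/2.630 = 204.9 d
Zone B: v = q/n = 0.1052/0.08 = 1.315 m/d → t_B = 117/1.315 = 88.97 d
Total t = 204.9 + 88.97 = 293.9 d

294 days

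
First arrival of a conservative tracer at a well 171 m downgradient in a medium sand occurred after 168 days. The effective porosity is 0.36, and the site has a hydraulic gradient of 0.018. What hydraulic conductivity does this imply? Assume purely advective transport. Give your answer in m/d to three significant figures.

20.4 m/d

v = L / t = 171 / 168 = 1.018 m/d
K = v · n / i = 1.018 × 0.36 / 0.018 = 20.4 m/d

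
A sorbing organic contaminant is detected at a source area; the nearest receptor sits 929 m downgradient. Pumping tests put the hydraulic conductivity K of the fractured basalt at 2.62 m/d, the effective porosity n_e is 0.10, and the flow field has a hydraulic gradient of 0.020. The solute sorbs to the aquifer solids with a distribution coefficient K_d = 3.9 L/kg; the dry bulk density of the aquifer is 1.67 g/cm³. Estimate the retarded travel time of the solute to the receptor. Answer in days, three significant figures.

117000 days

Darcy flux q = K·i = 2.62 × 0.020 = 0.05240 m/d
Seepage velocity v = q / n = 0.05240 / 0.10 = 0.5240 m/d
Retardation R = 1 + ρ_b·K_d/n = 1 + 1.67×3.9/0.10 = 66.13
Contaminant velocity v_c = v/R = 0.5240/66.13 = 0.007924 m/d
t = L/v_c = 929/0.007924 = 117200 d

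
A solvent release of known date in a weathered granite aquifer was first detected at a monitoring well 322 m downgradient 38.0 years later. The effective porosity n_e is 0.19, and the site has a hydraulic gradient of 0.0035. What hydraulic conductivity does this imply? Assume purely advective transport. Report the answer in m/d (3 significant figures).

t = 38.0 years = 13870 d
v = L / t = 322 / 13870 = 0.02322 m/d
K = v · n / i = 0.02322 × 0.19 / 0.0035 = 1.26 m/d

1.26 m/d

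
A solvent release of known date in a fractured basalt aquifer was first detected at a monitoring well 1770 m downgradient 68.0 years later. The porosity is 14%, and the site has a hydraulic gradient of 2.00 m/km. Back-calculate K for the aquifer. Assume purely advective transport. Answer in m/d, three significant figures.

t = 68.0 years = 24820 d
v = L / t = 1770 / 24820 = 0.07131 m/d
K = v · n / i = 0.07131 × 0.14 / 0.0020 = 4.99 m/d

4.99 m/d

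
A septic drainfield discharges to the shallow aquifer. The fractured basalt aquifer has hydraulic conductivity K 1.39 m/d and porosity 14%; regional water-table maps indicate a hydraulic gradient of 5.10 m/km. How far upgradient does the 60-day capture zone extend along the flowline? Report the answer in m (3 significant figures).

q = Ki = 1.39 × 0.0051 = 0.007089 m/d
v = Ki/n = 1.39·0.0051/0.14 = 0.05064 m/d
L = v × T = 0.05064 × 60 = 3.038 m

3.04 m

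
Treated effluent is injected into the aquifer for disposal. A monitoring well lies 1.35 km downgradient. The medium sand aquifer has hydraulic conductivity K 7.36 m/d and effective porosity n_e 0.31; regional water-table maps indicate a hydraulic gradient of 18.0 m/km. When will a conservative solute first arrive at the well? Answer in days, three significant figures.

3160 days

Darcy flux q = K·i = 7.36 × 0.018 = 0.1325 m/d
v_s = q/n_e = 0.1325/0.31 = 0.4274 m/d
L = 1.35 km = 1350 m
t = L / v = 1350 / 0.4274 = 3159 d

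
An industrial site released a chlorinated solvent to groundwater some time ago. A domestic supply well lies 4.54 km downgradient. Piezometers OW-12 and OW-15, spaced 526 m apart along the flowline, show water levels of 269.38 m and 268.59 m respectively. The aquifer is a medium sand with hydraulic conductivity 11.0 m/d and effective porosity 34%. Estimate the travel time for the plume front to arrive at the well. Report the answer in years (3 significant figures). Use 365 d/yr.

Hydraulic gradient i = (269.38 − 268.59) / 526 = 0.79 / 526 = 0.001502
Darcy flux q = K·i = 11.0 × 0.001502 = 0.01652 m/d
Average linear velocity = 0.01652 / 0.34 = 0.04859 m/d
L = 4.54 km = 4540 m
t = L / v = 4540 / 0.04859 = 93430 d
   = 93430 / 365 = 256 yr

256 years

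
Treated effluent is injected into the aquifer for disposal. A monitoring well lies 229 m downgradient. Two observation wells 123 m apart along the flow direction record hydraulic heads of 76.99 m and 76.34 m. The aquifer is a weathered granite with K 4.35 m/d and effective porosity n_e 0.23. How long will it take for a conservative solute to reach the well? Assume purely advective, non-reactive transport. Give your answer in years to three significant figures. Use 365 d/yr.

6.28 years

Hydraulic gradient i = (76.99 − 76.34) / 123 = 0.65 / 123 = 0.005285
Darcy flux q = K·i = 4.35 × 0.005285 = 0.02299 m/d
v = Ki/n = 4.35·0.005285/0.23 = 0.09995 m/d
t = L / v = 229 / 0.09995 = 2291 d
   = 2291 / 365 = 6.28 yr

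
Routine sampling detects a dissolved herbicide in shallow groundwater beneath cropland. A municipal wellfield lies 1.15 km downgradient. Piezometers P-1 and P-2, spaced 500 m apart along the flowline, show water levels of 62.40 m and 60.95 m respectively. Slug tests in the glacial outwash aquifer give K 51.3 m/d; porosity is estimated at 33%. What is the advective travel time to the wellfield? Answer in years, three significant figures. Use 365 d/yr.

6.99 years

Hydraulic gradient i = (62.40 − 60.95) / 500 = 1.45 / 500 = 0.002900
Darcy flux q = K·i = 51.3 × 0.002900 = 0.1488 m/d
Average linear velocity = 0.1488 / 0.33 = 0.4508 m/d
L = 1.15 km = 1150 m
t = L / v = 1150 / 0.4508 = 2551 d
   = 2551 / 365 = 6.99 yr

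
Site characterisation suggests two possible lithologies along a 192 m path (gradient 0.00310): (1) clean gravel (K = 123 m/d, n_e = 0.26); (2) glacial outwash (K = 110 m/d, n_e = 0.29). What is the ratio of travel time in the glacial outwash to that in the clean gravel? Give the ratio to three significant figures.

Unit 1 (clean gravel): v = 123×0.0031/0.26 = 1.467 m/d, t = 192/1.467 = 130.9 d
Unit 2 (glacial outwash): v = 110×0.0031/0.29 = 1.176 m/d, t = 192/1.176 = 163.3 d
t(glacial outwash) / t(clean gravel) = 163.3/130.9 = 1.25

1.25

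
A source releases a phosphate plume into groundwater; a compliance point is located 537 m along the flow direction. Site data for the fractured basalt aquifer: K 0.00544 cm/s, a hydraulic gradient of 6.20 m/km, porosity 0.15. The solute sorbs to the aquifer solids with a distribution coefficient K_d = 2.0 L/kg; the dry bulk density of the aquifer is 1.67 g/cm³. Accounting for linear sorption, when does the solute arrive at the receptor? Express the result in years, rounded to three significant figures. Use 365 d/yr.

176 years

K = 0.00544 cm/s × 864 = 4.700 m/d
Specific discharge q = 4.700 × 0.0062 = 0.02914 m/d
Seepage velocity v = q / n = 0.02914 / 0.15 = 0.1943 m/d
Retardation R = 1 + ρ_b·K_d/n = 1 + 1.67×2.0/0.15 = 23.27
Contaminant velocity v_c = v/R = 0.1943/23.27 = 0.008350 m/d
t = L/v_c = 537/0.008350 = 64310 d
   = 64310/365 = 176 yr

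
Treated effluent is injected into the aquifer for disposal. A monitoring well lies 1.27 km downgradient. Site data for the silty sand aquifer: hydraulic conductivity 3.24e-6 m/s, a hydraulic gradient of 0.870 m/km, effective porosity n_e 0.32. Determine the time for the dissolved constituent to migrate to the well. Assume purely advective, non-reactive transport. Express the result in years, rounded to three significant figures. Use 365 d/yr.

K = 3.24e-6 m/s × 86400 s/d = 0.2799 m/d
q = Ki = 0.2799 × 8.7e-4 = 2.435e-4 m/d
Average linear velocity = 2.435e-4 / 0.32 = 7.611e-4 m/d
L = 1.27 km = 1270 m
t = L / v = 1270 / 7.611e-4 = 1.669e6 d
   = 1.669e6 / 365 = 4570 yr

4570 years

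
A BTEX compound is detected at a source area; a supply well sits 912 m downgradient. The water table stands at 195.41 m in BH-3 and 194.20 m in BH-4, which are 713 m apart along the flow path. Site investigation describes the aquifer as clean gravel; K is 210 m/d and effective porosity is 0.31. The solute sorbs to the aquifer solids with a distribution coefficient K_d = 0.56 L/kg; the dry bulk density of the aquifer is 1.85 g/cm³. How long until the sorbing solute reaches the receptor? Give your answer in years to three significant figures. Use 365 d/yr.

Hydraulic gradient i = (195.41 − 194.20) / 713 = 1.21 / 713 = 0.001697
Specific discharge q = 210 × 0.001697 = 0.3564 m/d
Average linear velocity = 0.3564 / 0.31 = 1.150 m/d
Retardation R = 1 + ρ_b·K_d/n = 1 + 1.85×0.56/0.31 = 4.342
Contaminant velocity v_c = v/R = 1.150/4.342 = 0.2648 m/d
t = L/v_c = 912/0.2648 = 3444 d
   = 3444/365 = 9.44 yr

9.44 years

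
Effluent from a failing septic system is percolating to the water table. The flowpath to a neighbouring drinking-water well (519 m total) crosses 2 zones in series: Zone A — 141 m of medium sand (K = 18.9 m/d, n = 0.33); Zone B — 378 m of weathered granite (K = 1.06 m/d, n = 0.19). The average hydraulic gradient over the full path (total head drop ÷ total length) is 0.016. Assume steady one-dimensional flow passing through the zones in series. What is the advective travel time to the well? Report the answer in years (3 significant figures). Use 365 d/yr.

14.2 years

Steady 1-D flow in series ⇒ the Darcy flux q is identical in every zone and the zone head losses add (resistances L/K in series).
Σ(L/K) = 141/18.9 + 378/1.06 = 7.460 + 356.6 = 364.1 d
K_eq = L_total / Σ(L/K) = 519 / 364.1 = 1.426 m/d
q = K_eq · i = 1.426 × 0.016 = 0.02281 m/d (same in every zone)
Zone A: v = q/n = 0.02281/0.33 = 0.06912 m/d → t_A = 141/0.06912 = 2040 d
Zone B: v = q/n = 0.02281/0.19 = 0.1200 m/d → t_B = 378/0.1200 = 3149 d
Total t = 2040 + 3149 = 5189 d
   = 5189 / 365 = 14.2 yr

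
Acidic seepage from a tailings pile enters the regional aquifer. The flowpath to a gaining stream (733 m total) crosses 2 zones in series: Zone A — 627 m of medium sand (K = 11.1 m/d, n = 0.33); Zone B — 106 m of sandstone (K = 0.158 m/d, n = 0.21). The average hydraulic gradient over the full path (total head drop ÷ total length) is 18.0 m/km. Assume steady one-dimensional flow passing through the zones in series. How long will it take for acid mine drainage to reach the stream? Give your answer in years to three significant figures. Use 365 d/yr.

34.6 years

Steady 1-D flow in series ⇒ the Darcy flux q is identical in every zone and the zone head losses add (resistances L/K in series).
Σ(L/K) = 627/11.1 + 106/0.158 = 56.49 + 670.9 = 727.4 d
K_eq = L_total / Σ(L/K) = 733 / 727.4 = 1.008 m/d
q = K_eq · i = 1.008 × 0.018 = 0.01814 m/d (same in every zone)
Zone A: v = q/n = 0.01814/0.33 = 0.05497 m/d → t_A = 627/0.05497 = 11410 d
Zone B: v = q/n = 0.01814/0.21 = 0.08638 m/d → t_B = 106/0.08638 = 1227 d
Total t = 11410 + 1227 = 12630 d
   = 12630 / 365 = 34.6 yr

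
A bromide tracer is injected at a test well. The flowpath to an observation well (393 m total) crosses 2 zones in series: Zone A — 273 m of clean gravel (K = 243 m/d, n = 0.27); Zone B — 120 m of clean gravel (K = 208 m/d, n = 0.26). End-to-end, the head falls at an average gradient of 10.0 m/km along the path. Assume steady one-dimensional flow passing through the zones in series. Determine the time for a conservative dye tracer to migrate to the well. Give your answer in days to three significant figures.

For zones in series the flux q is common to all zones; the equivalent conductivity is the harmonic (thickness-weighted) mean, K_eq = L_total / Σ(L_j/K_j).
Σ(L/K) = 273/243 + 120/208 = 1.123 + 0.5769 = 1.700 d
K_eq = L_total / Σ(L/K) = 393 / 1.700 = 231.1 m/d
q = K_eq · i = 231.1 × 0.010 = 2.311 m/d (same in every zone)
Zone A: v = q/n = 2.311/0.27 = 8.560 m/d → t_A = 273/8.560 = 31.89 d
Zone B: v = q/n = 2.311/0.26 = 8.889 m/d → t_B = 120/8.889 = 13.50 d
Total t = 31.89 + 13.50 = 45.39 d

45.4 days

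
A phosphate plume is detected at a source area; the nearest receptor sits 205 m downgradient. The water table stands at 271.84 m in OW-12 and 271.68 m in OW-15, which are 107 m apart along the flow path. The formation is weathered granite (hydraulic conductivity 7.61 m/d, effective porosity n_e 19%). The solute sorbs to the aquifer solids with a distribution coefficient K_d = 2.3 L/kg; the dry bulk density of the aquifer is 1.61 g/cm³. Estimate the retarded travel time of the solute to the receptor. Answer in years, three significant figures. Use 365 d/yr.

192 years

Hydraulic gradient i = (271.84 − 271.68) / 107 = 0.16 / 107 = 0.001495
Darcy flux q = K·i = 7.61 × 0.001495 = 0.01138 m/d
v_s = q/n_e = 0.01138/0.19 = 0.05989 m/d
Retardation R = 1 + ρ_b·K_d/n = 1 + 1.61×2.3/0.19 = 20.49
Contaminant velocity v_c = v/R = 0.05989/20.49 = 0.002923 m/d
t = L/v_c = 205/0.002923 = 70130 d
   = 70130/365 = 192 yr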